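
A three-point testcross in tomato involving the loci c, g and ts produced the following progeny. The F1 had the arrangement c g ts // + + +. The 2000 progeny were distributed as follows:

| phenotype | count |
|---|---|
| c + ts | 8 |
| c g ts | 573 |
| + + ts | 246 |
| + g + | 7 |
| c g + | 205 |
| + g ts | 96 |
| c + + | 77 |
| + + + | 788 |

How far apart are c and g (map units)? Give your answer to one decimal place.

9.4 map units

The two rarest classes, c + ts and + g +, are the double crossovers. Comparing them with the parentals, only the g allele has switched, so g is the middle locus and the order is ts – g – c.
Crossovers in the g–c interval produce the single-crossover classes + g ts and c + + (96 + 77 = 173) plus the double crossovers (15).
RF(g–c) = (173 + 15) / 2000 = 188/2000 = 0.0940 → 9.4 map units.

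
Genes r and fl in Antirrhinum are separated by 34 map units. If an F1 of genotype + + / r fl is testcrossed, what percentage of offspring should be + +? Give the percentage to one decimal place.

33.0%

A map distance of 34 map units corresponds to a recombination frequency of 0.340.
The F1 is + + / r fl, so + + is a parental gamete class with expected frequency (1 − r)/2 = 0.660/2 = 0.3300.
That is 0.3300 = 33.0% of the progeny.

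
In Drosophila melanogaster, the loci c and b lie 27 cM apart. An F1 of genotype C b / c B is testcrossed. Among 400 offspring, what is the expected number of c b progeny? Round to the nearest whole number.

A map distance of 27 cM corresponds to a recombination frequency of 0.270.
The F1 is C b / c B, so c b is a recombinant gamete class with expected frequency r/2 = 0.270/2 = 0.1350.
Expected number = 0.1350 × 400 = 54.00 ≈ 54.

54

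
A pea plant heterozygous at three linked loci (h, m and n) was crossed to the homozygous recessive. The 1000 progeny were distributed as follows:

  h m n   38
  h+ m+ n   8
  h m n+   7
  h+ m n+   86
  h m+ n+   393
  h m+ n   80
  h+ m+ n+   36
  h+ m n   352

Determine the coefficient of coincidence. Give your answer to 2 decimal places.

The two most frequent reciprocal classes, h+ m n and h m+ n+, are the parental types, so the F1 was h+ m n / h m+ n+.
The two rarest classes, h+ m+ n and h m n+, are the double crossovers. Comparing them with the parentals, only the m allele has switched, so m is the middle locus and the order is n – m – h.
n–m: (166 + 15)/1000 = 0.1810; m–h: (74 + 15)/1000 = 0.0890.
Expected DCO frequency = 0.1810 × 0.0890 ≈ 0.01611; observed = 15/1000 ≈ 0.01500.
Coefficient of coincidence = 0.01500/0.01611 ≈ 0.93.

0.93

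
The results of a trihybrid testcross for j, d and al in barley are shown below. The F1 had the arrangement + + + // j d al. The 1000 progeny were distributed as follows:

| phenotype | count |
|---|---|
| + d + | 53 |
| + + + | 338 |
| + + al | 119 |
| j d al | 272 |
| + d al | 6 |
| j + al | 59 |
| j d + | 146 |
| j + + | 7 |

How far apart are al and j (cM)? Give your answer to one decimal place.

The two rarest classes, j + + and + d al, are the double crossovers. Comparing them with the parentals, only the j allele has switched, so j is the middle locus and the order is al – j – d.
Crossovers in the al–j interval produce the single-crossover classes + + al and j d + (119 + 146 = 265) plus the double crossovers (13).
RF(al–j) = (265 + 13) / 1000 = 278/1000 = 0.2780 → 27.8 cM.

27.8 cM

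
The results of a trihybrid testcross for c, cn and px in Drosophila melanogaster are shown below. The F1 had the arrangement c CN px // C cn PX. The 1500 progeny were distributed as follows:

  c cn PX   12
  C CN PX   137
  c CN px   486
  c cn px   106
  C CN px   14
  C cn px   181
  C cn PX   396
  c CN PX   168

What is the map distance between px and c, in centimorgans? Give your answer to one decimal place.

25.0 centimorgans

The two rarest classes, C CN px and c cn PX, are the double crossovers. Comparing them with the parentals, only the c allele has switched, so c is the middle locus and the order is cn – c – px.
Crossovers in the c–px interval produce the single-crossover classes c CN PX and C cn px (168 + 181 = 349) plus the double crossovers (26).
RF(c–px) = (349 + 26) / 1500 = 375/1500 = 0.2500 → 25.0 centimorgans.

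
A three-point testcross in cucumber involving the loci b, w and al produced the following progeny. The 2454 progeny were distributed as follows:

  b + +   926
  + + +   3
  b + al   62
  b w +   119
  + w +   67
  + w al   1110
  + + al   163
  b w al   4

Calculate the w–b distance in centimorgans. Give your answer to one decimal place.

The two most frequent reciprocal classes, + w al and b + +, are the parental types, so the F1 was + w al / b + +.
The two rarest classes, b w al and + + +, are the double crossovers. Comparing them with the parentals, only the b allele has switched, so b is the middle locus and the order is al – b – w.
Crossovers in the b–w interval produce the single-crossover classes + + al and b w + (163 + 119 = 282) plus the double crossovers (7).
RF(b–w) = (282 + 7) / 2454 = 289/2454 = 0.1178 → 11.8 centimorgans.

11.8 centimorgans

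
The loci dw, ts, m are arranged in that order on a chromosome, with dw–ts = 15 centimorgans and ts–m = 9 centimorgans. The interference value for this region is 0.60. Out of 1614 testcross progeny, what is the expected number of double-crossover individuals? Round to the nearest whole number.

9

Map distances give recombination frequencies of 0.150 and 0.090 for the two intervals.
With interference 0.60 (so coincidence = 0.40), expected double-crossover frequency = 0.150 × 0.090 × 0.40 = 0.00540.
Expected number = 0.00540 × 1614 = 8.72 ≈ 9.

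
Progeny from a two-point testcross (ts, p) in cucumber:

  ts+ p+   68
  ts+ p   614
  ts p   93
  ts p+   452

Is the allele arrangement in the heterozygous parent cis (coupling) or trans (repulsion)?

The two most frequent classes are ts+ p (614) and ts p+ (452); these are the parental (non-recombinant) types.
So the F1 carried ts+ p on one chromosome and ts p+ on the other — the recessive alleles are on opposite chromosomes (trans / repulsion).

trans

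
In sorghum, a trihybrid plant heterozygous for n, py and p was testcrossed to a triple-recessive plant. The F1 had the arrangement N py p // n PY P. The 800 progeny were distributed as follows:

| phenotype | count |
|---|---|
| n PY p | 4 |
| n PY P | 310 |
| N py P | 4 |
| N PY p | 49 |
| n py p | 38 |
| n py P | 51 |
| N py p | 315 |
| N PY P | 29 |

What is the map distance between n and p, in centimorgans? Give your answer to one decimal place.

9.4 centimorgans

The two rarest classes, N py P and n PY p, are the double crossovers. Comparing them with the parentals, only the p allele has switched, so p is the middle locus and the order is n – p – py.
Crossovers in the n–p interval produce the single-crossover classes n py p and N PY P (38 + 29 = 67) plus the double crossovers (8).
RF(n–p) = (67 + 8) / 800 = 75/800 = 0.0938 → 9.4 centimorgans.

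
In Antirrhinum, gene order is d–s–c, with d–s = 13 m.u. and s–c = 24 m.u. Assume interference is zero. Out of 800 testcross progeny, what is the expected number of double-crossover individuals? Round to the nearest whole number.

25

Map distances give recombination frequencies of 0.130 and 0.240 for the two intervals.
With no interference, expected double-crossover frequency = 0.130 × 0.240 = 0.03120.
Expected number = 0.03120 × 800 = 24.96 ≈ 25.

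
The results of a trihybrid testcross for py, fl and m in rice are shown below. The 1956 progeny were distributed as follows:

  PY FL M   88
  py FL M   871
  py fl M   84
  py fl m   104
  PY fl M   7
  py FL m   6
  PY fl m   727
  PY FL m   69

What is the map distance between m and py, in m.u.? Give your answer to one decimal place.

10.5 m.u.

The two most frequent reciprocal classes, PY fl m and py FL M, are the parental types, so the F1 was PY fl m / py FL M.
The two rarest classes, PY fl M and py FL m, are the double crossovers. Comparing them with the parentals, only the m allele has switched, so m is the middle locus and the order is py – m – fl.
Crossovers in the py–m interval produce the single-crossover classes py fl m and PY FL M (104 + 88 = 192) plus the double crossovers (13).
RF(py–m) = (192 + 13) / 1956 = 205/1956 = 0.1048 → 10.5 m.u.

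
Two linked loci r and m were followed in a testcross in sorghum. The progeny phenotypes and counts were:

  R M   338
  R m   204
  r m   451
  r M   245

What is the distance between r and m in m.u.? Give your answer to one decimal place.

36.3 m.u.

The two most frequent classes, R M (338) and r m (451), are the parental types, so the F1 was R M / r m.
The recombinant classes are R m and r M: 204 + 245 = 449.
Recombination frequency = 449/1238 = 0.3627 ≈ 36.3%, i.e. 36.3 m.u.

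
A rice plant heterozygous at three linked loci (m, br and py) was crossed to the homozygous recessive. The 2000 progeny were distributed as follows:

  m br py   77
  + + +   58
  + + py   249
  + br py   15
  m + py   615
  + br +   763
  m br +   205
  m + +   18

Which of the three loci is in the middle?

The two most frequent reciprocal classes, + br + and m + py, are the parental types, so the F1 was + br + / m + py.
The two rarest classes, + br py and m + +, are the double crossovers. Comparing them with the parentals, only the py allele has switched, so py is the middle locus and the order is m – py – br.

py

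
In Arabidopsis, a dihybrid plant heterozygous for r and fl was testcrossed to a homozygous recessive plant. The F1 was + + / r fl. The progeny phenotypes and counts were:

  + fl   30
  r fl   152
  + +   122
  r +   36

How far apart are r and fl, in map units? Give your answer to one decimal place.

19.4 map units

The recombinant classes are + fl and r +: 30 + 36 = 66.
Recombination frequency = 66/340 = 0.1941 ≈ 19.4%, i.e. 19.4 map units.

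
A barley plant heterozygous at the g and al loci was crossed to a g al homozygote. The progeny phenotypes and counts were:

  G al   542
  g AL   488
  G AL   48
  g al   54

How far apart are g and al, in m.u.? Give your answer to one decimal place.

9.0 m.u.

The two most frequent classes, G al (542) and g AL (488), are the parental types, so the F1 was G al / g AL.
The recombinant classes are G AL and g al: 48 + 54 = 102.
Recombination frequency = 102/1132 = 0.0901 ≈ 9.0%, i.e. 9.0 m.u.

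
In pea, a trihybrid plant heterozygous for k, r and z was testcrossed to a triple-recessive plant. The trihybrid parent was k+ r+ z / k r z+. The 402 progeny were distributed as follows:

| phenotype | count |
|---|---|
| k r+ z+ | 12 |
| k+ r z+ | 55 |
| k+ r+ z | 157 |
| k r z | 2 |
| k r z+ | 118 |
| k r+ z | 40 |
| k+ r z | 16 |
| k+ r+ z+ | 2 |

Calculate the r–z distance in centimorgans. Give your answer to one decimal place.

8.0 centimorgans

The two rarest classes, k+ r+ z+ and k r z, are the double crossovers. Comparing them with the parentals, only the z allele has switched, so z is the middle locus and the order is k – z – r.
Crossovers in the z–r interval produce the single-crossover classes k+ r z and k r+ z+ (16 + 12 = 28) plus the double crossovers (4).
RF(z–r) = (28 + 4) / 402 = 32/402 = 0.0796 → 8.0 centimorgans.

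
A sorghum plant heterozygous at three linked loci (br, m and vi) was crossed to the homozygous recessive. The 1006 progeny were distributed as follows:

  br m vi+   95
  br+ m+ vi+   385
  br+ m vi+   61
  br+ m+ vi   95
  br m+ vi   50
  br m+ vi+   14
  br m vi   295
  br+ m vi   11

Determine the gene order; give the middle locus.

The two most frequent reciprocal classes, br m vi and br+ m+ vi+, are the parental types, so the F1 was br m vi / br+ m+ vi+.
The two rarest classes, br+ m vi and br m+ vi+, are the double crossovers. Comparing them with the parentals, only the br allele has switched, so br is the middle locus and the order is vi – br – m.

br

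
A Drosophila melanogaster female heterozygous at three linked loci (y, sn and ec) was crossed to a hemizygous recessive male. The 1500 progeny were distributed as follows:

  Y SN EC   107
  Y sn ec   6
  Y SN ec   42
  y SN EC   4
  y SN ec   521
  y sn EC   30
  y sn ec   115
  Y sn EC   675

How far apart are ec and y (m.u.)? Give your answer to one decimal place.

The two most frequent reciprocal classes, y SN ec and Y sn EC, are the parental types, so the F1 was y SN ec / Y sn EC.
The two rarest classes, y SN EC and Y sn ec, are the double crossovers. Comparing them with the parentals, only the ec allele has switched, so ec is the middle locus and the order is sn – ec – y.
Crossovers in the ec–y interval produce the single-crossover classes Y SN ec and y sn EC (42 + 30 = 72) plus the double crossovers (10).
RF(ec–y) = (72 + 10) / 1500 = 82/1500 = 0.0547 → 5.5 m.u.

5.5 m.u.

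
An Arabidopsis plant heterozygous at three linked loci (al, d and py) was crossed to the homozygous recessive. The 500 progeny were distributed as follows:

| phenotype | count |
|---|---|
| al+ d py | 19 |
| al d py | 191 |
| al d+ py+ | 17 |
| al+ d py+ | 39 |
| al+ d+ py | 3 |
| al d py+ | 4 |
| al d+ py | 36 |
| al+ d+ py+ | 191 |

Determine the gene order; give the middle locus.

py

The two most frequent reciprocal classes, al+ d+ py+ and al d py, are the parental types, so the F1 was al+ d+ py+ / al d py.
The two rarest classes, al+ d+ py and al d py+, are the double crossovers. Comparing them with the parentals, only the py allele has switched, so py is the middle locus and the order is al – py – d.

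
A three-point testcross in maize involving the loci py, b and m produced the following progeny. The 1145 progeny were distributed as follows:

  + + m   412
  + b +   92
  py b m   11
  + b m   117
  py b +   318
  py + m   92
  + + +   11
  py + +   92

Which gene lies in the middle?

The two most frequent reciprocal classes, py b + and + + m, are the parental types, so the F1 was py b + / + + m.
The two rarest classes, py b m and + + +, are the double crossovers. Comparing them with the parentals, only the m allele has switched, so m is the middle locus and the order is py – m – b.

m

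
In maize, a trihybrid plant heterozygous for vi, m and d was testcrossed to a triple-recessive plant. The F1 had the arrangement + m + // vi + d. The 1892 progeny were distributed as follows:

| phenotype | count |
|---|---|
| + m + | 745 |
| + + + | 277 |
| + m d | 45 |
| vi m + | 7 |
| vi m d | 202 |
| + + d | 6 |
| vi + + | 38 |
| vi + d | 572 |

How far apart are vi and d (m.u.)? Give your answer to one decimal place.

5.1 m.u.

The two rarest classes, vi m + and + + d, are the double crossovers. Comparing them with the parentals, only the vi allele has switched, so vi is the middle locus and the order is d – vi – m.
Crossovers in the d–vi interval produce the single-crossover classes + m d and vi + + (45 + 38 = 83) plus the double crossovers (13).
RF(d–vi) = (83 + 13) / 1892 = 96/1892 = 0.0507 → 5.1 m.u.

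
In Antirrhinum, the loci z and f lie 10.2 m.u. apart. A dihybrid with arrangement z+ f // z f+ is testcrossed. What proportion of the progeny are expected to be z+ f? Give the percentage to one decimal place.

44.9%

A map distance of 10.2 m.u. corresponds to a recombination frequency of 0.102.
The F1 is z+ f / z f+, so z+ f is a parental gamete class with expected frequency (1 − r)/2 = 0.898/2 = 0.4490.
That is 0.4490 = 44.9% of the progeny.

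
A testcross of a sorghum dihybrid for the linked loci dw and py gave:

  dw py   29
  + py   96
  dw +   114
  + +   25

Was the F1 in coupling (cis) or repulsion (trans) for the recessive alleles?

The two most frequent classes are + py (96) and dw + (114); these are the parental (non-recombinant) types.
So the F1 carried + py on one chromosome and dw + on the other — the recessive alleles are on opposite chromosomes (trans / repulsion).

trans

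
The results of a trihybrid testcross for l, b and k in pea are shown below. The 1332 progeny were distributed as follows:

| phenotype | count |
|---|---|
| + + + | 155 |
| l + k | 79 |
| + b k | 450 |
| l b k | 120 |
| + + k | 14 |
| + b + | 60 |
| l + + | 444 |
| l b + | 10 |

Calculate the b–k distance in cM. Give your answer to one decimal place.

12.2 cM

The two most frequent reciprocal classes, l + + and + b k, are the parental types, so the F1 was l + + / + b k.
The two rarest classes, l b + and + + k, are the double crossovers. Comparing them with the parentals, only the b allele has switched, so b is the middle locus and the order is l – b – k.
Crossovers in the b–k interval produce the single-crossover classes l + k and + b + (79 + 60 = 139) plus the double crossovers (24).
RF(b–k) = (139 + 24) / 1332 = 163/1332 = 0.1224 → 12.2 cM.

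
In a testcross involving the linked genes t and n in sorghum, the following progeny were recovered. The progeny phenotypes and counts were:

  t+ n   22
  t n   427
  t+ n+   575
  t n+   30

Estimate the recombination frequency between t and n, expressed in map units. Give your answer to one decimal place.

The two most frequent classes, t+ n+ (575) and t n (427), are the parental types, so the F1 was t+ n+ / t n.
The recombinant classes are t+ n and t n+: 22 + 30 = 52.
Recombination frequency = 52/1054 = 0.0493 ≈ 4.9%, i.e. 4.9 map units.

4.9 map units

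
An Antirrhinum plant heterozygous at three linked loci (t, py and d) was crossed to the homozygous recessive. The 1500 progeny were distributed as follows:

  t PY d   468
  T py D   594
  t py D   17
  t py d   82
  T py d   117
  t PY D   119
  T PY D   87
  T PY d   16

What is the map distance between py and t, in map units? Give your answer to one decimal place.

The two most frequent reciprocal classes, t PY d and T py D, are the parental types, so the F1 was t PY d / T py D.
The two rarest classes, T PY d and t py D, are the double crossovers. Comparing them with the parentals, only the t allele has switched, so t is the middle locus and the order is py – t – d.
Crossovers in the py–t interval produce the single-crossover classes t py d and T PY D (82 + 87 = 169) plus the double crossovers (33).
RF(py–t) = (169 + 33) / 1500 = 202/1500 = 0.1347 → 13.5 map units.

13.5 map units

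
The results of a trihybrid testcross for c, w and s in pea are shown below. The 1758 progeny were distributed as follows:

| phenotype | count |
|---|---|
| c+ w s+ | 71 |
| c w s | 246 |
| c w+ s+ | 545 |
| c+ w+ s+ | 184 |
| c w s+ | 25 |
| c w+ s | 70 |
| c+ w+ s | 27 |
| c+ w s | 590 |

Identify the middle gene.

The two most frequent reciprocal classes, c+ w s and c w+ s+, are the parental types, so the F1 was c+ w s / c w+ s+.
The two rarest classes, c+ w+ s and c w s+, are the double crossovers. Comparing them with the parentals, only the w allele has switched, so w is the middle locus and the order is s – w – c.

w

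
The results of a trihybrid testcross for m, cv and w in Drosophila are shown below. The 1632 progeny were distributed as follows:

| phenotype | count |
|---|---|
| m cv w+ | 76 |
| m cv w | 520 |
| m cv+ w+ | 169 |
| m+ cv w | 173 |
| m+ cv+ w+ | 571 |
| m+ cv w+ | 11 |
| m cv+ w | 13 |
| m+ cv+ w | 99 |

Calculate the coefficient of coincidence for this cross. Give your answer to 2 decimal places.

0.54

The two most frequent reciprocal classes, m+ cv+ w+ and m cv w, are the parental types, so the F1 was m+ cv+ w+ / m cv w.
The two rarest classes, m+ cv w+ and m cv+ w, are the double crossovers. Comparing them with the parentals, only the cv allele has switched, so cv is the middle locus and the order is w – cv – m.
w–cv: (175 + 24)/1632 = 0.1219; cv–m: (342 + 24)/1632 = 0.2243.
Expected DCO frequency = 0.1219 × 0.2243 ≈ 0.02734; observed = 24/1632 ≈ 0.01471.
Coefficient of coincidence = 0.01471/0.02734 ≈ 0.54.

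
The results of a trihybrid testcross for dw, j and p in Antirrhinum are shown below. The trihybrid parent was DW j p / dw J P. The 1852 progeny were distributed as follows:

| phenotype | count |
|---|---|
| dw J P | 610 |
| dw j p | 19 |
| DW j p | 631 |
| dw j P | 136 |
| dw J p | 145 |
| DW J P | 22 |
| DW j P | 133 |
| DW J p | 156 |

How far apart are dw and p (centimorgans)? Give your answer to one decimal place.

The two rarest classes, dw j p and DW J P, are the double crossovers. Comparing them with the parentals, only the dw allele has switched, so dw is the middle locus and the order is p – dw – j.
Crossovers in the p–dw interval produce the single-crossover classes DW j P and dw J p (133 + 145 = 278) plus the double crossovers (41).
RF(p–dw) = (278 + 41) / 1852 = 319/1852 = 0.1722 → 17.2 centimorgans.

17.2 centimorgans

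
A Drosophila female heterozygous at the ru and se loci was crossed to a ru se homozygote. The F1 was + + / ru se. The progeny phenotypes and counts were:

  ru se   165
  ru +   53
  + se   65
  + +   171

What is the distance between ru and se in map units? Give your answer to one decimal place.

The recombinant classes are + se and ru +: 65 + 53 = 118.
Recombination frequency = 118/454 = 0.2599 ≈ 26.0%, i.e. 26.0 map units.

26.0 map units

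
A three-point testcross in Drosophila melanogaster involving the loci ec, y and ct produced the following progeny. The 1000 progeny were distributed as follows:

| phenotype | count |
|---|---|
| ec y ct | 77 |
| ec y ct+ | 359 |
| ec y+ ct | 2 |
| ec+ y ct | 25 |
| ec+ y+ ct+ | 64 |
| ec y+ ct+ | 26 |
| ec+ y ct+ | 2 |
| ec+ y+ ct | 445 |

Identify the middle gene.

ec

The two most frequent reciprocal classes, ec+ y+ ct and ec y ct+, are the parental types, so the F1 was ec+ y+ ct / ec y ct+.
The two rarest classes, ec y+ ct and ec+ y ct+, are the double crossovers. Comparing them with the parentals, only the ec allele has switched, so ec is the middle locus and the order is ct – ec – y.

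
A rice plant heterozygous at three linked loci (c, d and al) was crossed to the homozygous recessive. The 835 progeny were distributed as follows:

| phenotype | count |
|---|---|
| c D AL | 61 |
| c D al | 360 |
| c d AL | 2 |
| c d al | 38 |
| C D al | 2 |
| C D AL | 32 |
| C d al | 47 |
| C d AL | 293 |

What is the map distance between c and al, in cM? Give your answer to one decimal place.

13.4 cM

The two most frequent reciprocal classes, c D al and C d AL, are the parental types, so the F1 was c D al / C d AL.
The two rarest classes, C D al and c d AL, are the double crossovers. Comparing them with the parentals, only the c allele has switched, so c is the middle locus and the order is al – c – d.
Crossovers in the al–c interval produce the single-crossover classes c D AL and C d al (61 + 47 = 108) plus the double crossovers (4).
RF(al–c) = (108 + 4) / 835 = 112/835 = 0.1341 → 13.4 cM.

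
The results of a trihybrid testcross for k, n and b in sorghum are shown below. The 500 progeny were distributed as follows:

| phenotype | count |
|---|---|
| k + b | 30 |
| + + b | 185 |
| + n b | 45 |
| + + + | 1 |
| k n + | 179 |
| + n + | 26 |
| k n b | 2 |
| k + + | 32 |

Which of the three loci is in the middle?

The two most frequent reciprocal classes, + + b and k n +, are the parental types, so the F1 was + + b / k n +.
The two rarest classes, + + + and k n b, are the double crossovers. Comparing them with the parentals, only the b allele has switched, so b is the middle locus and the order is k – b – n.

b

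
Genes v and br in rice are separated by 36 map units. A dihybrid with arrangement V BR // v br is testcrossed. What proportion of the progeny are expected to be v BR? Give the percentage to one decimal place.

A map distance of 36 map units corresponds to a recombination frequency of 0.360.
The F1 is V BR / v br, so v BR is a recombinant gamete class with expected frequency r/2 = 0.360/2 = 0.1800.
That is 0.1800 = 18.0% of the progeny.

18.0%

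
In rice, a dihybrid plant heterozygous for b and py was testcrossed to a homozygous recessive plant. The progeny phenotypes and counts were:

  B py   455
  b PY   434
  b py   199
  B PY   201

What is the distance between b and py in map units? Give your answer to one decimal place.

The two most frequent classes, B py (455) and b PY (434), are the parental types, so the F1 was B py / b PY.
The recombinant classes are B PY and b py: 201 + 199 = 400.
Recombination frequency = 400/1289 = 0.3103 ≈ 31.0%, i.e. 31.0 map units.

31.0 map units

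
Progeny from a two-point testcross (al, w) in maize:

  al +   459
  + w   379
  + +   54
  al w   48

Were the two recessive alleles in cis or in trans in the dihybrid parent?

The two most frequent classes are + w (379) and al + (459); these are the parental (non-recombinant) types.
So the F1 carried + w on one chromosome and al + on the other — the recessive alleles are on opposite chromosomes (trans / repulsion).

trans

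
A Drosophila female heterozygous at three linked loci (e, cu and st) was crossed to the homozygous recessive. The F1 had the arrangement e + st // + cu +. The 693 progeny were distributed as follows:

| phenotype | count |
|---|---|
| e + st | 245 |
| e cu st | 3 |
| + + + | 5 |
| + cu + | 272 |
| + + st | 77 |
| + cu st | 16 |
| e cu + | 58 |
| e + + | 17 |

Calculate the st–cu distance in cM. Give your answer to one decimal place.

5.9 cM

The two rarest classes, e cu st and + + +, are the double crossovers. Comparing them with the parentals, only the cu allele has switched, so cu is the middle locus and the order is st – cu – e.
Crossovers in the st–cu interval produce the single-crossover classes e + + and + cu st (17 + 16 = 33) plus the double crossovers (8).
RF(st–cu) = (33 + 8) / 693 = 41/693 = 0.0592 → 5.9 cM.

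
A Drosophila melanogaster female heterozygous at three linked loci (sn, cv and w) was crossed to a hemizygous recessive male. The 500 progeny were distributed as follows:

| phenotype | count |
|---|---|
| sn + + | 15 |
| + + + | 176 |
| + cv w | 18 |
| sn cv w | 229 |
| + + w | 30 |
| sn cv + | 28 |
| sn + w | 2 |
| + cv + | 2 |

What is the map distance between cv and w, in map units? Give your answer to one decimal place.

The two most frequent reciprocal classes, + + + and sn cv w, are the parental types, so the F1 was + + + / sn cv w.
The two rarest classes, + cv + and sn + w, are the double crossovers. Comparing them with the parentals, only the cv allele has switched, so cv is the middle locus and the order is w – cv – sn.
Crossovers in the w–cv interval produce the single-crossover classes + + w and sn cv + (30 + 28 = 58) plus the double crossovers (4).
RF(w–cv) = (58 + 4) / 500 = 62/500 = 0.1240 → 12.4 map units.

12.4 map units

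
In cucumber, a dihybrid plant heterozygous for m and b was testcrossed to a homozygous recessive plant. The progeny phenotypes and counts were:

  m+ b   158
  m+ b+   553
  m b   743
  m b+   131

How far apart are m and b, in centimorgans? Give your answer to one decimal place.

The two most frequent classes, m+ b+ (553) and m b (743), are the parental types, so the F1 was m+ b+ / m b.
The recombinant classes are m+ b and m b+: 158 + 131 = 289.
Recombination frequency = 289/1585 = 0.1823 ≈ 18.2%, i.e. 18.2 centimorgans.

18.2 centimorgans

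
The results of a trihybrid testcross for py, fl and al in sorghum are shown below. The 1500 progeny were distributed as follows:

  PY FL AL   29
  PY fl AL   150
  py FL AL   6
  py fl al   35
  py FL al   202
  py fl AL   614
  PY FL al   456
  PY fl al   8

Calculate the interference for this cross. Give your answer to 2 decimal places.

0.26

The two most frequent reciprocal classes, PY FL al and py fl AL, are the parental types, so the F1 was PY FL al / py fl AL.
The two rarest classes, PY fl al and py FL AL, are the double crossovers. Comparing them with the parentals, only the fl allele has switched, so fl is the middle locus and the order is py – fl – al.
py–fl: (352 + 14)/1500 = 0.2440; fl–al: (64 + 14)/1500 = 0.0520.
Expected DCO frequency = 0.2440 × 0.0520 ≈ 0.01269; observed = 14/1500 ≈ 0.00933.
Coefficient of coincidence = 0.00933/0.01269 ≈ 0.74; interference = 1 − 0.74 = 0.26.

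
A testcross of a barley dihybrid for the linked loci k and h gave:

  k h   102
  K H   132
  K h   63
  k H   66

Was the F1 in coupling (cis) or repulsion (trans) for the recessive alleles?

The two most frequent classes are K H (132) and k h (102); these are the parental (non-recombinant) types.
So the F1 carried K H on one chromosome and k h on the other — the recessive alleles are on the same chromosome (cis / coupling).

cis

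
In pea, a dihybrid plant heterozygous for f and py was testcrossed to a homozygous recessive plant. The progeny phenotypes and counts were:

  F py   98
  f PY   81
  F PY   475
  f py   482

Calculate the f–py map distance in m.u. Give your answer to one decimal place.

15.8 m.u.

The two most frequent classes, F PY (475) and f py (482), are the parental types, so the F1 was F PY / f py.
The recombinant classes are F py and f PY: 98 + 81 = 179.
Recombination frequency = 179/1136 = 0.1576 ≈ 15.8%, i.e. 15.8 m.u.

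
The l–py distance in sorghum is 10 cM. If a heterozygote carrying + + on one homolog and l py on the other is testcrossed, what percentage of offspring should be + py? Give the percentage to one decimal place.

A map distance of 10 cM corresponds to a recombination frequency of 0.100.
The F1 is + + / l py, so + py is a recombinant gamete class with expected frequency r/2 = 0.100/2 = 0.0500.
That is 0.0500 = 5.0% of the progeny.

5.0%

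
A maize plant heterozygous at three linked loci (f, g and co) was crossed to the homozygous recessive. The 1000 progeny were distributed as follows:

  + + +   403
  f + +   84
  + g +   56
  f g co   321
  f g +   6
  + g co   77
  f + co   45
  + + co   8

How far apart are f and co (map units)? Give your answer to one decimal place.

17.5 map units

The two most frequent reciprocal classes, f g co and + + +, are the parental types, so the F1 was f g co / + + +.
The two rarest classes, f g + and + + co, are the double crossovers. Comparing them with the parentals, only the co allele has switched, so co is the middle locus and the order is f – co – g.
Crossovers in the f–co interval produce the single-crossover classes + g co and f + + (77 + 84 = 161) plus the double crossovers (14).
RF(f–co) = (161 + 14) / 1000 = 175/1000 = 0.1750 → 17.5 map units.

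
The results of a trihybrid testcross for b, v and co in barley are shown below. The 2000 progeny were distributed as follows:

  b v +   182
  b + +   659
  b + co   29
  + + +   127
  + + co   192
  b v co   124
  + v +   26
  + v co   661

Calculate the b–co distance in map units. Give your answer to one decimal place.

15.3 map units

The two most frequent reciprocal classes, + v co and b + +, are the parental types, so the F1 was + v co / b + +.
The two rarest classes, + v + and b + co, are the double crossovers. Comparing them with the parentals, only the co allele has switched, so co is the middle locus and the order is v – co – b.
Crossovers in the co–b interval produce the single-crossover classes b v co and + + + (124 + 127 = 251) plus the double crossovers (55).
RF(co–b) = (251 + 55) / 2000 = 306/2000 = 0.1530 → 15.3 map units.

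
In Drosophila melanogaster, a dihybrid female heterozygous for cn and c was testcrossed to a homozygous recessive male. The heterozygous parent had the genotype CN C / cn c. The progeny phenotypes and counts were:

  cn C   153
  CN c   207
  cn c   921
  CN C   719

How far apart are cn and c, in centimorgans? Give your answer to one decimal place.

18.0 centimorgans

The recombinant classes are CN c and cn C: 207 + 153 = 360.
Recombination frequency = 360/2000 = 0.1800 ≈ 18.0%, i.e. 18.0 centimorgans.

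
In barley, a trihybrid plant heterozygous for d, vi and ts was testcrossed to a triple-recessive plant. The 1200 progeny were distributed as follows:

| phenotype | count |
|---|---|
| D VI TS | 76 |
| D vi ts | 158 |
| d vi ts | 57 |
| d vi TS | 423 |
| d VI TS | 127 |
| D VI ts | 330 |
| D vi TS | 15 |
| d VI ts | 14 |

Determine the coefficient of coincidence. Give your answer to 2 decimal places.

0.68

The two most frequent reciprocal classes, d vi TS and D VI ts, are the parental types, so the F1 was d vi TS / D VI ts.
The two rarest classes, D vi TS and d VI ts, are the double crossovers. Comparing them with the parentals, only the d allele has switched, so d is the middle locus and the order is ts – d – vi.
ts–d: (133 + 29)/1200 = 0.1350; d–vi: (285 + 29)/1200 = 0.2617.
Expected DCO frequency = 0.1350 × 0.2617 ≈ 0.03533; observed = 29/1200 ≈ 0.02417.
Coefficient of coincidence = 0.02417/0.03533 ≈ 0.68.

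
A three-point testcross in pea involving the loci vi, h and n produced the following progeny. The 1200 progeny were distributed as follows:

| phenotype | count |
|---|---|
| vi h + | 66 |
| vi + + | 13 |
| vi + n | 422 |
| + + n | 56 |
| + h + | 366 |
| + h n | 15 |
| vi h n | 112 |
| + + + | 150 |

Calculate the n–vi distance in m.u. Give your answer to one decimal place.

The two most frequent reciprocal classes, vi + n and + h +, are the parental types, so the F1 was vi + n / + h +.
The two rarest classes, vi + + and + h n, are the double crossovers. Comparing them with the parentals, only the n allele has switched, so n is the middle locus and the order is h – n – vi.
Crossovers in the n–vi interval produce the single-crossover classes + + n and vi h + (56 + 66 = 122) plus the double crossovers (28).
RF(n–vi) = (122 + 28) / 1200 = 150/1200 = 0.1250 → 12.5 m.u.

12.5 m.u.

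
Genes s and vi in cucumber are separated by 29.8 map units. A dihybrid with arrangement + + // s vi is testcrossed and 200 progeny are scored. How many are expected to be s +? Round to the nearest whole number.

A map distance of 29.8 map units corresponds to a recombination frequency of 0.298.
The F1 is + + / s vi, so s + is a recombinant gamete class with expected frequency r/2 = 0.298/2 = 0.1490.
Expected number = 0.1490 × 200 = 29.80 ≈ 30.

30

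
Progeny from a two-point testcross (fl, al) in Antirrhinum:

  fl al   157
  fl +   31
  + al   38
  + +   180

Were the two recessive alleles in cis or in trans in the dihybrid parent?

The two most frequent classes are + + (180) and fl al (157); these are the parental (non-recombinant) types.
So the F1 carried + + on one chromosome and fl al on the other — the recessive alleles are on the same chromosome (cis / coupling).

cis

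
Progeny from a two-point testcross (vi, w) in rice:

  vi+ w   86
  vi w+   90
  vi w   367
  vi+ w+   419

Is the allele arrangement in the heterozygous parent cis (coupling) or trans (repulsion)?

The two most frequent classes are vi+ w+ (419) and vi w (367); these are the parental (non-recombinant) types.
So the F1 carried vi+ w+ on one chromosome and vi w on the other — the recessive alleles are on the same chromosome (cis / coupling).

cis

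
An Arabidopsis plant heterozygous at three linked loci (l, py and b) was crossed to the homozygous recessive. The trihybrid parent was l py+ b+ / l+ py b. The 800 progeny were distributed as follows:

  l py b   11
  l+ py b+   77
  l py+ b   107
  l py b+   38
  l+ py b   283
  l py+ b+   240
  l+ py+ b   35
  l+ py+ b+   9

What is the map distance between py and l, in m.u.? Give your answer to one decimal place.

11.6 m.u.

The two rarest classes, l+ py+ b+ and l py b, are the double crossovers. Comparing them with the parentals, only the l allele has switched, so l is the middle locus and the order is b – l – py.
Crossovers in the l–py interval produce the single-crossover classes l py b+ and l+ py+ b (38 + 35 = 73) plus the double crossovers (20).
RF(l–py) = (73 + 20) / 800 = 93/800 = 0.1163 → 11.6 m.u.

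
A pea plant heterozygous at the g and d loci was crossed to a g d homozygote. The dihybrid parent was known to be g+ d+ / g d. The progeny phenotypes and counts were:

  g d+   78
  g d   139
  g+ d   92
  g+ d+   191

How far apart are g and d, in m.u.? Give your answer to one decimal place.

34.0 m.u.

The recombinant classes are g+ d and g d+: 92 + 78 = 170.
Recombination frequency = 170/500 = 0.3400 ≈ 34.0%, i.e. 34.0 m.u.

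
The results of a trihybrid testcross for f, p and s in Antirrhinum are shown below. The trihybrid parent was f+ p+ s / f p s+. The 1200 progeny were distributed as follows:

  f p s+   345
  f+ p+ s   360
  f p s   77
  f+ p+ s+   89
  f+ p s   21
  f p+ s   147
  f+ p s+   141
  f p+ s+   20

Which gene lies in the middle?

p

The two rarest classes, f+ p s and f p+ s+, are the double crossovers. Comparing them with the parentals, only the p allele has switched, so p is the middle locus and the order is f – p – s.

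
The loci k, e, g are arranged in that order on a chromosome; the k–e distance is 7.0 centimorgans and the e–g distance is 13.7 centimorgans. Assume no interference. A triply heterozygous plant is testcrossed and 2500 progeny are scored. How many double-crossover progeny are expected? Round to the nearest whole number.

24

Map distances give recombination frequencies of 0.070 and 0.137 for the two intervals.
With no interference, expected double-crossover frequency = 0.070 × 0.137 = 0.00959.
Expected number = 0.00959 × 2500 = 23.97 ≈ 24.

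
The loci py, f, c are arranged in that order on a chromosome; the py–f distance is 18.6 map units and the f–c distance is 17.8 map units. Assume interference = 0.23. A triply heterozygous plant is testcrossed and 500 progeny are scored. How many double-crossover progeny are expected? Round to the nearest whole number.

Map distances give recombination frequencies of 0.186 and 0.178 for the two intervals.
With interference 0.23 (so coincidence = 0.77), expected double-crossover frequency = 0.186 × 0.178 × 0.77 = 0.02549.
Expected number = 0.02549 × 500 = 12.75 ≈ 13.

13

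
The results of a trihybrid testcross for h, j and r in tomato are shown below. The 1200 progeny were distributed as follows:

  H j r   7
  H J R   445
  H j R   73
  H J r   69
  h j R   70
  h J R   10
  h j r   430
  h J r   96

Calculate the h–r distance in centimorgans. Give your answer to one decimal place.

The two most frequent reciprocal classes, h j r and H J R, are the parental types, so the F1 was h j r / H J R.
The two rarest classes, H j r and h J R, are the double crossovers. Comparing them with the parentals, only the h allele has switched, so h is the middle locus and the order is j – h – r.
Crossovers in the h–r interval produce the single-crossover classes h j R and H J r (70 + 69 = 139) plus the double crossovers (17).
RF(h–r) = (139 + 17) / 1200 = 156/1200 = 0.1300 → 13.0 centimorgans.

13.0 centimorgans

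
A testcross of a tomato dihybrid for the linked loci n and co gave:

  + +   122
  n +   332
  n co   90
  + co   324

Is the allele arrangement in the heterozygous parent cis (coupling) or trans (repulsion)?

The two most frequent classes are + co (324) and n + (332); these are the parental (non-recombinant) types.
So the F1 carried + co on one chromosome and n + on the other — the recessive alleles are on opposite chromosomes (trans / repulsion).

trans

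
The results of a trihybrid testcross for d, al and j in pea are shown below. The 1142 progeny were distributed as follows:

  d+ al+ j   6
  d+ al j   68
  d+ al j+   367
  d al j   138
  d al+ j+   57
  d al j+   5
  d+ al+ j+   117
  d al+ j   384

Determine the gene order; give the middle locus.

The two most frequent reciprocal classes, d al+ j and d+ al j+, are the parental types, so the F1 was d al+ j / d+ al j+.
The two rarest classes, d+ al+ j and d al j+, are the double crossovers. Comparing them with the parentals, only the d allele has switched, so d is the middle locus and the order is al – d – j.

d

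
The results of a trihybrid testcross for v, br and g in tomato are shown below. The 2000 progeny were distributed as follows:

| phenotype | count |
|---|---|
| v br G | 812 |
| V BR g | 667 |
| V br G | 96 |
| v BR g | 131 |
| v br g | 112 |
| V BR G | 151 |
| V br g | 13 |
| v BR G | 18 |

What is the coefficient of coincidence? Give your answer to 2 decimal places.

The two most frequent reciprocal classes, V BR g and v br G, are the parental types, so the F1 was V BR g / v br G.
The two rarest classes, V br g and v BR G, are the double crossovers. Comparing them with the parentals, only the br allele has switched, so br is the middle locus and the order is g – br – v.
g–br: (263 + 31)/2000 = 0.1470; br–v: (227 + 31)/2000 = 0.1290.
Expected DCO frequency = 0.1470 × 0.1290 ≈ 0.01896; observed = 31/2000 ≈ 0.01550.
Coefficient of coincidence = 0.01550/0.01896 ≈ 0.82.

0.82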